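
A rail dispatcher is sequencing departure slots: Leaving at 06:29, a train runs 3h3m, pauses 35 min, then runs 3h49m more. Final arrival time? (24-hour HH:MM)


Depart: 06:29
Leg 1: +183 min -> 09:32
Layover: +35 min -> 10:07
Leg 2: +229 min -> 13:56
Total travel: 447 minutes = 7h 27m
Arrival: 13:56

13:56


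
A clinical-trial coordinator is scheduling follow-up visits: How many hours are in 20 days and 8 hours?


Days: 20
Extra hours: 8
Hours per day: 24
Days to hours: 20 x 24 = 480
Total: 480 + 8 = 488

488


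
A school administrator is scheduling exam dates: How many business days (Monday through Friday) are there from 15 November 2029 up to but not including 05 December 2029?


Start: 2029-11-15 (Thursday)
End (exclusive): 2029-12-05 (Wednesday)
Total calendar days: 20
Full weeks: 20 // 7 = 2 -> 10 weekdays
Remaining 6 days starting on Thursday:
  Thu(w), Fri(w), Sat(-), Sun(-), Mon(w), Tue(w) -> 4 weekdays
Total business days: 10 + 4 = 14

14


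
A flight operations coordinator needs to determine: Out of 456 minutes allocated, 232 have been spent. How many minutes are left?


Total budget: 456 minutes
Time used: 232 minutes
Remaining: 456 - 232 = 224 minutes
Percent used: 50.9%
Percent remaining: 49.1%

224


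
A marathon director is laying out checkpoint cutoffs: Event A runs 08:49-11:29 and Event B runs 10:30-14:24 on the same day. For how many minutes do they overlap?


Interval A: [529, 689] minutes from midnight
Interval B: [630, 864] minutes from midnight
Overlap start = max(529, 630) = 630
Overlap end = min(689, 864) = 689
Overlap = 689 - 630 = 59 minutes

59


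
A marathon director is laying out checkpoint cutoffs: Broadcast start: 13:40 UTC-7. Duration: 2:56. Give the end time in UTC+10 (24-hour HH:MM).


Start: 13:40 in UTC-7
Step 1 - add duration:
  minutes: 40 + 56 = 96 (carry 1h)
  hours: 13 + 2 + 1 = 16
  end in UTC-7: 16:36
Step 2 - convert UTC-7 -> UTC+10:
  offset difference: 10 - (-7) = 17 hours
  16 + (17) = 33 -> mod 24 = 9
Result: 09:36 in UTC+10

09:36


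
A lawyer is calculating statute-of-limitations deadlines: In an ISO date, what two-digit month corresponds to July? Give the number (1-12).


Calendar month order:
6. June
7. July <--
8. August
July is month number 7

7


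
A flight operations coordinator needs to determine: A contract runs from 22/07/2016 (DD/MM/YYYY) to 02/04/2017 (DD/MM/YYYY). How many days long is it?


Start date: 2016-07-22
End date: 2017-04-02
Jul 2016: +10 days
Aug 2016: +31 days
Sep 2016: +30 days
... (7 more months)
Total: 254 days

254


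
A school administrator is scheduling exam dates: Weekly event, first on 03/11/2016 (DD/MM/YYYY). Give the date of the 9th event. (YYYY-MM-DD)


First occurrence: 2016-11-03 (occurrence 1)
Each occurrence is 7 days after the previous.
Occurrence 9 is 8 weeks after the first.
8 weeks = 56 days
2016-11-03 + 56 days = 2016-12-29

2016-12-29


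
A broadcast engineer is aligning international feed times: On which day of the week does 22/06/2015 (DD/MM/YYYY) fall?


Date: 2015-06-22
January 1, 2015 is a Thursday
Day of year: 173
Offset from Jan 1: 172 days
172 mod 7 = 4
Result: Monday

Monday


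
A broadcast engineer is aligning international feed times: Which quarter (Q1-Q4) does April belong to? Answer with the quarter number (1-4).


Month: April (month 4)
Q1: January-March (months 1-3)
Q2: April-June (months 4-6)
Q3: July-September (months 7-9)
Q4: October-December (months 10-12)
Month 4 falls in Q2

2


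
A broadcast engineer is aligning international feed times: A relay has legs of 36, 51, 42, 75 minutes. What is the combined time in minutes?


Durations: 36, 51, 42, 75
Running sum: 36
+ 51 = 87
+ 42 = 129
+ 75 = 204
Total duration: 204 minutes
That is 3 hours and 24 minutes

204


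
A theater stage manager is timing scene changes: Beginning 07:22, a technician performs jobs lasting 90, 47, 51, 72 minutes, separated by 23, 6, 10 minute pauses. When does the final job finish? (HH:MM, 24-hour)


Start: 07:22 = 442 min from midnight
  after task 1 (90 min): 08:52
  after break (23 min): 09:15
  after task 2 (47 min): 10:02
  after break (6 min): 10:08
  after task 3 (51 min): 10:59
  after break (10 min): 11:09
  after task 4 (72 min): 12:21
Total elapsed: 299 minutes
End time: 12:21

12:21


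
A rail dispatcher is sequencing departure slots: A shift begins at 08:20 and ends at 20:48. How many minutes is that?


Start time: 08:20 = 500 minutes from midnight
End time: 20:48 = 1248 minutes from midnight
Difference: 1248 - 500 = 748 minutes
That is 12 hours and 28 minutes

748


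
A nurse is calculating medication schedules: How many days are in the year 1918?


Year: 1918
Check leap year rules:
Divisible by 4? No
1918 is not a leap year
Days: 365

365


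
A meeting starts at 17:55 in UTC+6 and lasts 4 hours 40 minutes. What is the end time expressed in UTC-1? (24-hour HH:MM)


Start: 17:55 in UTC+6
Step 1 - add duration:
  minutes: 55 + 40 = 95 (carry 1h)
  hours: 17 + 4 + 1 = 22
  end in UTC+6: 22:35
Step 2 - convert UTC+6 -> UTC-1:
  offset difference: -1 - (6) = -7 hours
  22 + (-7) = 15 -> mod 24 = 15
Result: 15:35 in UTC-1

15:35


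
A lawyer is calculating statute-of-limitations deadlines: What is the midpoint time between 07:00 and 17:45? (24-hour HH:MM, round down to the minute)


Start time: 07:00 = 420 minutes from midnight
End time: 17:45 = 1065 minutes from midnight
Sum: 420 + 1065 = 1485
Midpoint: 1485 / 2 = 742 minutes
Convert: 742 / 60 = 12 hours, 22 minutes
Result: 12:22

12:22


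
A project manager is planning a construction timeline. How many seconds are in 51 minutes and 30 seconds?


Minutes: 51
Seconds: 30
Convert minutes to seconds: 51 x 60 = 3060
Add remaining seconds: 3060 + 30 = 3090

3090


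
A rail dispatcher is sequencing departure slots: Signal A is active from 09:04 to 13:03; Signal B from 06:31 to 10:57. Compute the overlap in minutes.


Interval A: [544, 783] minutes from midnight
Interval B: [391, 657] minutes from midnight
Overlap start = max(544, 391) = 544
Overlap end = min(783, 657) = 657
Overlap = 657 - 544 = 113 minutes

113


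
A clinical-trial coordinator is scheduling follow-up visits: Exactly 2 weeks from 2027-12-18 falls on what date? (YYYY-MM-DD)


Start: 2027-12-18
Weeks to add: 2
Convert to days: 2 x 7 = 14 days
Add 14 days to 2027-12-18
Result: 2028-01-01

2028-01-01


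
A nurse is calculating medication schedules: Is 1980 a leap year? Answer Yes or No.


Year: 1980
Divisible by 4? 1980 / 4 = 495.0 -> Yes
Divisible by 100? 1980 / 100 = 19.8 -> No
Divisible by 4 but not 100, so it IS a leap year

Yes


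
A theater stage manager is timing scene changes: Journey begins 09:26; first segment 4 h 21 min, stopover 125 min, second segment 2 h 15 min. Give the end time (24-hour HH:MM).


Depart: 09:26
Leg 1: +261 min -> 13:47
Layover: +125 min -> 15:52
Leg 2: +135 min -> 18:07
Total travel: 521 minutes = 8h 41m
Arrival: 18:07

18:07


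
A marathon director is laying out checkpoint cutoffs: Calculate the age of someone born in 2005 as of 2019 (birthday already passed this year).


Birth year: 2005
Current year: 2019
Age = current year - birth year
Age = 2019 - 2005 = 14

14


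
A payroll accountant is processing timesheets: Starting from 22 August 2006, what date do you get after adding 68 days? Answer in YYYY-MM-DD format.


Start: 2006-08-22
Adding 68 days
Days remaining in August: 9
After August: 59 days still to add
September 2006: 30 days, 29 remaining
October 2006 has 31 days, need 29
Result: 2006-10-29

2006-10-29


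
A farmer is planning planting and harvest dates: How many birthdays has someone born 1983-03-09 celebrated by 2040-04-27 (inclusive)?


Birth: 1983-03-09
Reference: 2040-04-27
Year difference: 2040 - 1983 = 57
Has birthday (03-09) occurred by 04-27? Yes
Age in full years: 57

57


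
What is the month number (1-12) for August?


Calendar month order:
7. July
8. August <--
9. September
August is month number 8

8


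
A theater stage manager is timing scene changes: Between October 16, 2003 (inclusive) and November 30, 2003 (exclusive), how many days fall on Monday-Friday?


Start: 2003-10-16 (Thursday)
End (exclusive): 2003-11-30 (Sunday)
Total calendar days: 45
Full weeks: 45 // 7 = 6 -> 30 weekdays
Remaining 3 days starting on Thursday:
  Thu(w), Fri(w), Sat(-) -> 2 weekdays
Total business days: 30 + 2 = 32

32


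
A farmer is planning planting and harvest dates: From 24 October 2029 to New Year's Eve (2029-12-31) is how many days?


Start: October 24, 2029
End: December 31, 2029
Days left in October: 7
November: 30
December: 31
Sum of remaining months: 61
Total: 7 + 61 = 68

68


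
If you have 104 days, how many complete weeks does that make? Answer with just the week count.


Total days: 104
Days per week: 7
Division: 104 / 7 = 14 remainder 6
Complete weeks: 14
Remaining days: 6

14


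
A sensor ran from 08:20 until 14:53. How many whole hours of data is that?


Start: 08:20
End: 14:53
Hour difference: 14 - 8 = 6 hours
Minute difference: 53 - 20 = 33 minutes
Total minutes: 393
Complete hours: 393 / 60 = 6 (remainder 33)

6


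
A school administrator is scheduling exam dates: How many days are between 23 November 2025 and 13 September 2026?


Start date: 2025-11-23
End date: 2026-09-13
Nov 2025: +8 days
Dec 2025: +31 days
Jan 2026: +31 days
... (8 more months)
Total: 294 days

294


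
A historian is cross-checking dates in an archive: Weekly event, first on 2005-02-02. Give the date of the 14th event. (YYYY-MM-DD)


First occurrence: 2005-02-02 (occurrence 1)
Each occurrence is 7 days after the previous.
Occurrence 14 is 13 weeks after the first.
13 weeks = 91 days
2005-02-02 + 91 days = 2005-05-04

2005-05-04


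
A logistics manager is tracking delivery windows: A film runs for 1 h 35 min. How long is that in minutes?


Hours: 1
Minutes: 35
Convert hours to minutes: 1 x 60 = 60
Add remaining minutes: 60 + 35 = 95

95


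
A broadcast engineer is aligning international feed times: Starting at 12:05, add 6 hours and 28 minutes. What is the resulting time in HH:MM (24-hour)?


Start time: 12:05
Adding: 6 hours 28 minutes
Minutes: 5 + 28 = 33
Hours: 12 + 6 + 0 = 18
Result: 18:33

18:33


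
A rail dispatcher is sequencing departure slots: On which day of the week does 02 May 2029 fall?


Date: 2029-05-02
January 1, 2029 is a Monday
Day of year: 122
Offset from Jan 1: 121 days
121 mod 7 = 2
Result: Wednesday

Wednesday


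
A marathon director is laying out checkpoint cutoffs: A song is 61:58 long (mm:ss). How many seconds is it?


Minutes: 61
Extra seconds: 58
Seconds per minute: 60
Minutes to seconds: 61 x 60 = 3660
Total: 3660 + 58 = 3718

3718


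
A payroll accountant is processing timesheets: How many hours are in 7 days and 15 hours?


Days: 7
Extra hours: 15
Hours per day: 24
Days to hours: 7 x 24 = 168
Total: 168 + 15 = 183

183


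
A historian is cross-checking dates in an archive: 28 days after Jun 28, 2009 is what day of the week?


Start: 2009-06-28 (Sunday)
Step 1 - find target date: add 28 days
  2009-06-28 + 28 days = 2009-07-26
Step 2 - day of week:
  28 mod 7 = 0
  Sunday + 0 days -> Sunday
Result: Sunday (2009-07-26)

Sunday


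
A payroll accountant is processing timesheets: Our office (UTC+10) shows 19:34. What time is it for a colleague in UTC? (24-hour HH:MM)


Local time: 19:34 at UTC+10 (offset 10h)
Target zone: UTC (offset 0h)
Difference: 0 - (10) = -10 hours
Calculation: 19 + (-10) = 9
Result: 09:34

09:34


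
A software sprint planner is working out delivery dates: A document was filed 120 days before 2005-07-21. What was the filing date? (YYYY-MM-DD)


Start: 2005-07-21
Subtracting 120 days
Days already passed in July: 21
After going back through July: 99 more days to subtract
June 2005: 30 days, 69 remaining
May 2005: 31 days, 38 remaining
April 2005: 30 days, 8 remaining
March 2005 has 31 days, need 8
Result: 2005-03-23

2005-03-23


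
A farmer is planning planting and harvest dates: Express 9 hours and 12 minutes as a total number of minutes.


Hours: 9
Extra minutes: 12
Minutes per hour: 60
Hours to minutes: 9 x 60 = 540
Total: 540 + 12 = 552

552


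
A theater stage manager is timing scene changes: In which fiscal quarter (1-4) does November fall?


Month: November (month 11)
Q1: January-March (months 1-3)
Q2: April-June (months 4-6)
Q3: July-September (months 7-9)
Q4: October-December (months 10-12)
Month 11 falls in Q4

4


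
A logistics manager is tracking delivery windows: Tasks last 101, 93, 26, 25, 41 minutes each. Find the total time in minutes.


Durations: 101, 93, 26, 25, 41
Running sum: 101
+ 93 = 194
+ 26 = 220
+ 25 = 245
+ 41 = 286
Total duration: 286 minutes
That is 4 hours and 46 minutes

286


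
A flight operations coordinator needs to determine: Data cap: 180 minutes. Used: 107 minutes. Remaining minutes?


Total budget: 180 minutes
Time used: 107 minutes
Remaining: 180 - 107 = 73 minutes
Percent used: 59.4%
Percent remaining: 40.6%

73


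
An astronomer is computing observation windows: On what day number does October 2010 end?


Month: October
Year: 2010
October is a 31-day month
Total: 31 days

31


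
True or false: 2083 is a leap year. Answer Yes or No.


Year: 2083
Divisible by 4? 2083 / 4 = 520.75 -> No
Not divisible by 4, so NOT a leap year

No


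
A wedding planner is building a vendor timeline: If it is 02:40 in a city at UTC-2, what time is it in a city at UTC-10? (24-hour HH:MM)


Local time: 02:40 at UTC-2 (offset -2h)
Target zone: UTC-10 (offset -10h)
Difference: -10 - (-2) = -8 hours
Calculation: 2 + (-8) = -6
Wraparound: (-6) mod 24 = 18
Result: 18:40

18:40


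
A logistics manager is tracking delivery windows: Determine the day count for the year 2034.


Year: 2034
Check leap year rules:
Divisible by 4? No
2034 is not a leap year
Days: 365

365


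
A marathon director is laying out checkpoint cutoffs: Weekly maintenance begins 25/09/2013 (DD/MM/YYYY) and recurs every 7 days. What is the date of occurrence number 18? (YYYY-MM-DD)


First occurrence: 2013-09-25 (occurrence 1)
Each occurrence is 7 days after the previous.
Occurrence 18 is 17 weeks after the first.
17 weeks = 119 days
2013-09-25 + 119 days = 2014-01-22

2014-01-22


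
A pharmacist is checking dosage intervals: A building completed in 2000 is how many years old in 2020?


Birth year: 2000
Current year: 2020
Age = current year - birth year
Age = 2020 - 2000 = 20

20


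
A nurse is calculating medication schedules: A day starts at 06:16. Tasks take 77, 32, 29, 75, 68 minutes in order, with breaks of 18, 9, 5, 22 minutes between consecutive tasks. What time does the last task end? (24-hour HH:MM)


Start: 06:16 = 376 min from midnight
  after task 1 (77 min): 07:33
  after break (18 min): 07:51
  after task 2 (32 min): 08:23
  after break (9 min): 08:32
  after task 3 (29 min): 09:01
  after break (5 min): 09:06
  after task 4 (75 min): 10:21
  after break (22 min): 10:43
  after task 5 (68 min): 11:51
Total elapsed: 335 minutes
End time: 11:51

11:51


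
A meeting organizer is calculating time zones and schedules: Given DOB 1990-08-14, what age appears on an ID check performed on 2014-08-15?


Birth: 1990-08-14
Reference: 2014-08-15
Year difference: 2014 - 1990 = 24
Has birthday (08-14) occurred by 08-15? Yes
Age in full years: 24

24


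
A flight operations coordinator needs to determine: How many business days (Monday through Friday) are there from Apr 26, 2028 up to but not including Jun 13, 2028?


Start: 2028-04-26 (Wednesday)
End (exclusive): 2028-06-13 (Tuesday)
Total calendar days: 48
Full weeks: 48 // 7 = 6 -> 30 weekdays
Remaining 6 days starting on Wednesday:
  Wed(w), Thu(w), Fri(w), Sat(-), Sun(-), Mon(w) -> 4 weekdays
Total business days: 30 + 4 = 34

34


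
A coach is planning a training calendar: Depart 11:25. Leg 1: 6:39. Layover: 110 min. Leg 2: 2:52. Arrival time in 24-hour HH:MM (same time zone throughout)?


Depart: 11:25
Leg 1: +399 min -> 18:04
Layover: +110 min -> 19:54
Leg 2: +172 min -> 22:46
Total travel: 681 minutes = 11h 21m
Arrival: 22:46

22:46


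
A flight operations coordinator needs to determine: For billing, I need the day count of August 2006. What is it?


Month: August
Year: 2006
August is a 31-day month
Total: 31 days

31


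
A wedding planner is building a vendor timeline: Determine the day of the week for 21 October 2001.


Date: 2001-10-21
January 1, 2001 is a Monday
Day of year: 294
Offset from Jan 1: 293 days
293 mod 7 = 6
Result: Sunday

Sunday


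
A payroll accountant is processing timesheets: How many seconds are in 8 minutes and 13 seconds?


Minutes: 8
Extra seconds: 13
Seconds per minute: 60
Minutes to seconds: 8 x 60 = 480
Total: 480 + 13 = 493

493


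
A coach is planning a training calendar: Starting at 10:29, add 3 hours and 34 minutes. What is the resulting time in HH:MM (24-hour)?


Start time: 10:29
Adding: 3 hours 34 minutes
Minutes: 29 + 34 = 63
Minute overflow: 63 >= 60, so carry 1 hour, minutes = 3
Hours: 10 + 3 + 1 = 14
Result: 14:03

14:03


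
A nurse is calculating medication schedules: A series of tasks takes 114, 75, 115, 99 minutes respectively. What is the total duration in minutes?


Durations: 114, 75, 115, 99
Running sum: 114
+ 75 = 189
+ 115 = 304
+ 99 = 403
Total duration: 403 minutes
That is 6 hours and 43 minutes

403


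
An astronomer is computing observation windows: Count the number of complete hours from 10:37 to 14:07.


Start: 10:37
End: 14:07
Hour difference: 14 - 10 = 4 hours
Minute difference: 7 - 37 = -30 minutes
Total minutes: 210
Complete hours: 210 / 60 = 3 (remainder 30)

3


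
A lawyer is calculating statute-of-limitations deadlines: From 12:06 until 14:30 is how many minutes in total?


Start time: 12:06 = 726 minutes from midnight
End time: 14:30 = 870 minutes from midnight
Difference: 870 - 726 = 144 minutes
That is 2 hours and 24 minutes

144


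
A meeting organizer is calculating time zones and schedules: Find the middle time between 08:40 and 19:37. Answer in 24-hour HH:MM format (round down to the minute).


Start time: 08:40 = 520 minutes from midnight
End time: 19:37 = 1177 minutes from midnight
Sum: 520 + 1177 = 1697
Midpoint: 1697 / 2 = 848 minutes
Convert: 848 / 60 = 14 hours, 8 minutes
Result: 14:08

14:08


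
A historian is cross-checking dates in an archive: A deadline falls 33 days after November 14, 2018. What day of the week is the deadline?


Start: 2018-11-14 (Wednesday)
Step 1 - find target date: add 33 days
  2018-11-14 + 33 days = 2018-12-17
Step 2 - day of week:
  33 mod 7 = 5
  Wednesday + 5 days -> Monday
Result: Monday (2018-12-17)

Monday


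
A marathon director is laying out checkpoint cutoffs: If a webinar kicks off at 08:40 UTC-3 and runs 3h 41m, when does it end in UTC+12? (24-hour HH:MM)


Start: 08:40 in UTC-3
Step 1 - add duration:
  minutes: 40 + 41 = 81 (carry 1h)
  hours: 8 + 3 + 1 = 12
  end in UTC-3: 12:21
Step 2 - convert UTC-3 -> UTC+12:
  offset difference: 12 - (-3) = 15 hours
  12 + (15) = 27 -> mod 24 = 3
Result: 03:21 in UTC+12

03:21


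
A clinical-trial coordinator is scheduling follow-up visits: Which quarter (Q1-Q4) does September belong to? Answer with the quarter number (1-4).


Month: September (month 9)
Q1: January-March (months 1-3)
Q2: April-June (months 4-6)
Q3: July-September (months 7-9)
Q4: October-December (months 10-12)
Month 9 falls in Q3

3


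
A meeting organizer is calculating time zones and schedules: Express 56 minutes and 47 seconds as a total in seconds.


Minutes: 56
Seconds: 47
Convert minutes to seconds: 56 x 60 = 3360
Add remaining seconds: 3360 + 47 = 3407

3407


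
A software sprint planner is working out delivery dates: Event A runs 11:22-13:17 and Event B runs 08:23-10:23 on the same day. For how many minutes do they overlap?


Interval A: [682, 797] minutes from midnight
Interval B: [503, 623] minutes from midnight
Overlap start = max(682, 503) = 682
Overlap end = min(797, 623) = 623
End <= start, so the intervals do not overlap: 0 minutes

0


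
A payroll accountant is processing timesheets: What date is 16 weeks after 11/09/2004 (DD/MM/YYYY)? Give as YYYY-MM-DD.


Start: 2004-09-11
Weeks to add: 16
Convert to days: 16 x 7 = 112 days
Add 112 days to 2004-09-11
Result: 2005-01-01

2005-01-01


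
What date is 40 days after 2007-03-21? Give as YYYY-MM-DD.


Start: 2007-03-21
Adding 40 days
Days remaining in March: 10
After March: 30 days still to add
April 2007 has 30 days, need 30
Result: 2007-04-30

2007-04-30


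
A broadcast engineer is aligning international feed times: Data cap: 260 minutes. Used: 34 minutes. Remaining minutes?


Total budget: 260 minutes
Time used: 34 minutes
Remaining: 260 - 34 = 226 minutes
Percent used: 13.1%
Percent remaining: 86.9%

226


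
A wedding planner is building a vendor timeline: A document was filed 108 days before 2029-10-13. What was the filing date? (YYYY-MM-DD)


Start: 2029-10-13
Subtracting 108 days
Days already passed in October: 13
After going back through October: 95 more days to subtract
September 2029: 30 days, 65 remaining
August 2029: 31 days, 34 remaining
July 2029: 31 days, 3 remaining
June 2029 has 30 days, need 3
Result: 2029-06-27

2029-06-27


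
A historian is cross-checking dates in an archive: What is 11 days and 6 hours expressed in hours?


Days: 11
Extra hours: 6
Hours per day: 24
Days to hours: 11 x 24 = 264
Total: 264 + 6 = 270

270


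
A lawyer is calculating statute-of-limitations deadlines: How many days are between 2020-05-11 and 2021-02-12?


Start date: 2020-05-11
End date: 2021-02-12
May 2020: +21 days
Jun 2020: +30 days
Jul 2020: +31 days
... (7 more months)
Total: 277 days

277


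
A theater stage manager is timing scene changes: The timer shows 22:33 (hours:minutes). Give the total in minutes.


Hours: 22
Minutes: 33
Convert hours to minutes: 22 x 60 = 1320
Add remaining minutes: 1320 + 33 = 1353

1353


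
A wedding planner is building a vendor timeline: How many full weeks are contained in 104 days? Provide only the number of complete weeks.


Total days: 104
Days per week: 7
Division: 104 / 7 = 14 remainder 6
Complete weeks: 14
Remaining days: 6

14


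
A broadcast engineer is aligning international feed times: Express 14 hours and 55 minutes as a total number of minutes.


Hours: 14
Extra minutes: 55
Minutes per hour: 60
Hours to minutes: 14 x 60 = 840
Total: 840 + 55 = 895

895


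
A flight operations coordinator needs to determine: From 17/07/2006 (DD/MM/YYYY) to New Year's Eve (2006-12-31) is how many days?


Start: July 17, 2006
End: December 31, 2006
Days left in July: 14
August: 31
September: 30
October: 31
November: 30
... plus remaining months
Sum of remaining months: 153
Total: 14 + 153 = 167

167


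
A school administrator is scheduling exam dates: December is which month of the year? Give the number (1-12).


Calendar month order:
11. November
12. December <--
December is month number 12

12


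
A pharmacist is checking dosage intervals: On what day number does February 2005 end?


Month: February
Year: 2005
2005 is not a leap year
February has 28 days
Total: 28 days

28


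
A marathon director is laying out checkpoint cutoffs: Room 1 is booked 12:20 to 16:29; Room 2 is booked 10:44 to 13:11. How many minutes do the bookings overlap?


Interval A: [740, 989] minutes from midnight
Interval B: [644, 791] minutes from midnight
Overlap start = max(740, 644) = 740
Overlap end = min(989, 791) = 791
Overlap = 791 - 740 = 51 minutes

51


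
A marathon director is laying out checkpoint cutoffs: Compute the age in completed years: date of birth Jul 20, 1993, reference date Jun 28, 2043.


Birth: 1993-07-20
Reference: 2043-06-28
Year difference: 2043 - 1993 = 50
Has birthday (07-20) occurred by 06-28? No
Birthday not yet reached this year -> subtract 1
Age in full years: 49

49


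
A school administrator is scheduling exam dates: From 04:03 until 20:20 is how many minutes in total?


Start time: 04:03 = 243 minutes from midnight
End time: 20:20 = 1220 minutes from midnight
Difference: 1220 - 243 = 977 minutes
That is 16 hours and 17 minutes

977


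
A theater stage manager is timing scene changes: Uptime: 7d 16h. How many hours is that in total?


Days: 7
Extra hours: 16
Hours per day: 24
Days to hours: 7 x 24 = 168
Total: 168 + 16 = 184

184


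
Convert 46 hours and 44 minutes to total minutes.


Hours: 46
Extra minutes: 44
Minutes per hour: 60
Hours to minutes: 46 x 60 = 2760
Total: 2760 + 44 = 2804

2804


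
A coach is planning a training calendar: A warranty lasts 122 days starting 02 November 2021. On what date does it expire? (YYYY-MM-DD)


Start: 2021-11-02
Adding 122 days
Days remaining in November: 28
After November: 94 days still to add
December 2021: 31 days, 63 remaining
January 2022: 31 days, 32 remaining
February 2022: 28 days, 4 remaining
March 2022 has 31 days, need 4
Result: 2022-03-04

2022-03-04


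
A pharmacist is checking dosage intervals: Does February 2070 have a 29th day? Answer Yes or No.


Year: 2070
Divisible by 4? 2070 / 4 = 517.5 -> No
Not divisible by 4, so NOT a leap year

No


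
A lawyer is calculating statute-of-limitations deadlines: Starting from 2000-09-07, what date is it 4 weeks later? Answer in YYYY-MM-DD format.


Start: 2000-09-07
Weeks to add: 4
Convert to days: 4 x 7 = 28 days
Add 28 days to 2000-09-07
Result: 2000-10-05

2000-10-05


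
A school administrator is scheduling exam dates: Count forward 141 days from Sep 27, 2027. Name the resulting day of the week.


Start: 2027-09-27 (Monday)
Step 1 - find target date: add 141 days
  2027-09-27 + 141 days = 2028-02-15
Step 2 - day of week:
  141 mod 7 = 1
  Monday + 1 days -> Tuesday
Result: Tuesday (2028-02-15)

Tuesday


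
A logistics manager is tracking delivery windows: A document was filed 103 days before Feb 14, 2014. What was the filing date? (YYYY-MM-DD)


Start: 2014-02-14
Subtracting 103 days
Days already passed in February: 14
After going back through February: 89 more days to subtract
January 2014: 31 days, 58 remaining
December 2013: 31 days, 27 remaining
November 2013 has 30 days, need 27
Result: 2013-11-03

2013-11-03


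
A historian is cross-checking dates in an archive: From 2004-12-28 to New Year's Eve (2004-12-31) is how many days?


Start: December 28, 2004
End: December 31, 2004
Days left in December: 3
Total: 3 days

3


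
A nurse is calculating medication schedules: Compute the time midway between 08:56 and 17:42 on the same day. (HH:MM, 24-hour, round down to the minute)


Start time: 08:56 = 536 minutes from midnight
End time: 17:42 = 1062 minutes from midnight
Sum: 536 + 1062 = 1598
Midpoint: 1598 / 2 = 799 minutes
Convert: 799 / 60 = 13 hours, 19 minutes
Result: 13:19

13:19


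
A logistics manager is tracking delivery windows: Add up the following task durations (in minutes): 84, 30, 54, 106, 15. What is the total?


Durations: 84, 30, 54, 106, 15
Running sum: 84
+ 30 = 114
+ 54 = 168
+ 106 = 274
+ 15 = 289
Total duration: 289 minutes
That is 4 hours and 49 minutes

289


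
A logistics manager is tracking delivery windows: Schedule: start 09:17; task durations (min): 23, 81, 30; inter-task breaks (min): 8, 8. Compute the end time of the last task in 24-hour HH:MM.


Start: 09:17 = 557 min from midnight
  after task 1 (23 min): 09:40
  after break (8 min): 09:48
  after task 2 (81 min): 11:09
  after break (8 min): 11:17
  after task 3 (30 min): 11:47
Total elapsed: 150 minutes
End time: 11:47

11:47


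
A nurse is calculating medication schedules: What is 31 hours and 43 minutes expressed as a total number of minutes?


Hours: 31
Minutes: 43
Convert hours to minutes: 31 x 60 = 1860
Add remaining minutes: 1860 + 43 = 1903

1903


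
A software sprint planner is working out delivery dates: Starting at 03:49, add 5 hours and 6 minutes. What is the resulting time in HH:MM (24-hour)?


Start time: 03:49
Adding: 5 hours 6 minutes
Minutes: 49 + 6 = 55
Hours: 3 + 5 + 0 = 8
Result: 08:55

08:55


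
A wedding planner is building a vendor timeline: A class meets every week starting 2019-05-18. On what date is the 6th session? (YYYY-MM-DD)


First occurrence: 2019-05-18 (occurrence 1)
Each occurrence is 7 days after the previous.
Occurrence 6 is 5 weeks after the first.
5 weeks = 35 days
2019-05-18 + 35 days = 2019-06-22

2019-06-22


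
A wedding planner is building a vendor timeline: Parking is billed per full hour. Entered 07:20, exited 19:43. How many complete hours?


Start: 07:20
End: 19:43
Hour difference: 19 - 7 = 12 hours
Minute difference: 43 - 20 = 23 minutes
Total minutes: 743
Complete hours: 743 / 60 = 12 (remainder 23)

12


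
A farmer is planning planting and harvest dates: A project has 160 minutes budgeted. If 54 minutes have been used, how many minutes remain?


Total budget: 160 minutes
Time used: 54 minutes
Remaining: 160 - 54 = 106 minutes
Percent used: 33.8%
Percent remaining: 66.2%

106


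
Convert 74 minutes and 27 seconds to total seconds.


Minutes: 74
Extra seconds: 27
Seconds per minute: 60
Minutes to seconds: 74 x 60 = 4440
Total: 4440 + 27 = 4467

4467


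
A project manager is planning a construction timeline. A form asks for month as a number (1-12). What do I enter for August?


Calendar month order:
7. July
8. August <--
9. September
August is month number 8

8


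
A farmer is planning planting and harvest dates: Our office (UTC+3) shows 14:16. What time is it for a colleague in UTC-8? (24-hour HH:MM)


Local time: 14:16 at UTC+3 (offset 3h)
Target zone: UTC-8 (offset -8h)
Difference: -8 - (3) = -11 hours
Calculation: 14 + (-11) = 3
Result: 03:16

03:16


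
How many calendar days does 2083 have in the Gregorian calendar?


Year: 2083
Check leap year rules:
Divisible by 4? No
2083 is not a leap year
Days: 365

365


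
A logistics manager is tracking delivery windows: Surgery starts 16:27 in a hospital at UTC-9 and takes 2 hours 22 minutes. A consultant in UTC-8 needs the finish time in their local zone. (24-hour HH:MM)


Start: 16:27 in UTC-9
Step 1 - add duration:
  minutes: 27 + 22 = 49
  hours: 16 + 2 + 0 = 18
  end in UTC-9: 18:49
Step 2 - convert UTC-9 -> UTC-8:
  offset difference: -8 - (-9) = 1 hours
  18 + (1) = 19 -> mod 24 = 19
Result: 19:49 in UTC-8

19:49


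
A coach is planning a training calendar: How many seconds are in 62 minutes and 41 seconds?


Minutes: 62
Seconds: 41
Convert minutes to seconds: 62 x 60 = 3720
Add remaining seconds: 3720 + 41 = 3761

3761


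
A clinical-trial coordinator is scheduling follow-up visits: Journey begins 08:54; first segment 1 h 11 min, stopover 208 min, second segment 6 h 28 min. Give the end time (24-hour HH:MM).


Depart: 08:54
Leg 1: +71 min -> 10:05
Layover: +208 min -> 13:33
Leg 2: +388 min -> 20:01
Total travel: 667 minutes = 11h 7m
Arrival: 20:01

20:01


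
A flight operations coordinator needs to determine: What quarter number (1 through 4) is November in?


Month: November (month 11)
Q1: January-March (months 1-3)
Q2: April-June (months 4-6)
Q3: July-September (months 7-9)
Q4: October-December (months 10-12)
Month 11 falls in Q4

4


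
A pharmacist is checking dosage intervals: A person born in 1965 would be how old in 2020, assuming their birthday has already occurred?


Birth year: 1965
Current year: 2020
Age = current year - birth year
Age = 2020 - 1965 = 55

55


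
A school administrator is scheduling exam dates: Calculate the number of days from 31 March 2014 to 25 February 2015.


Start date: 2014-03-31
End date: 2015-02-25
Mar 2014: +1 days
Apr 2014: +30 days
May 2014: +31 days
... (9 more months)
Total: 331 days

331


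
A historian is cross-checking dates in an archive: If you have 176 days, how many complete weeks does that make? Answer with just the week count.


Total days: 176
Days per week: 7
Division: 176 / 7 = 25 remainder 1
Complete weeks: 25
Remaining days: 1

25


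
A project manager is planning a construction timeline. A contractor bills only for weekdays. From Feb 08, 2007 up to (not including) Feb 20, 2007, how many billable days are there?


Start: 2007-02-08 (Thursday)
End (exclusive): 2007-02-20 (Tuesday)
Total calendar days: 12
Full weeks: 12 // 7 = 1 -> 5 weekdays
Remaining 5 days starting on Thursday:
  Thu(w), Fri(w), Sat(-), Sun(-), Mon(w) -> 3 weekdays
Total business days: 5 + 3 = 8

8


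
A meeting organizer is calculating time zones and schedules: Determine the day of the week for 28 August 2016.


Date: 2016-08-28
January 1, 2016 is a Friday
Day of year: 241
Offset from Jan 1: 240 days
240 mod 7 = 2
Result: Sunday

Sunday


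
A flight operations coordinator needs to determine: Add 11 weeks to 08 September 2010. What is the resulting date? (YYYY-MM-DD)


Start: 2010-09-08
Weeks to add: 11
Convert to days: 11 x 7 = 77 days
Add 77 days to 2010-09-08
Result: 2010-11-24

2010-11-24


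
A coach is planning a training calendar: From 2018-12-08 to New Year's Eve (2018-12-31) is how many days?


Start: December 08, 2018
End: December 31, 2018
Days left in December: 23
Total: 23 days

23


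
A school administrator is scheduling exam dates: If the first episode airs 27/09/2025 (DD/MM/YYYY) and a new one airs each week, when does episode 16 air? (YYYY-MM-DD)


First occurrence: 2025-09-27 (occurrence 1)
Each occurrence is 7 days after the previous.
Occurrence 16 is 15 weeks after the first.
15 weeks = 105 days
2025-09-27 + 105 days = 2026-01-10

2026-01-10


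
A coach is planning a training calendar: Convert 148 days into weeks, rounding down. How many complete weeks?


Total days: 148
Days per week: 7
Division: 148 / 7 = 21 remainder 1
Complete weeks: 21
Remaining days: 1

21


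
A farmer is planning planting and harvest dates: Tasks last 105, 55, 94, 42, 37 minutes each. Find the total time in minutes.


Durations: 105, 55, 94, 42, 37
Running sum: 105
+ 55 = 160
+ 94 = 254
+ 42 = 296
+ 37 = 333
Total duration: 333 minutes
That is 5 hours and 33 minutes

333


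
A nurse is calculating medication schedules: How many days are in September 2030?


Month: September
Year: 2030
September is a 30-day month
Total: 30 days

30


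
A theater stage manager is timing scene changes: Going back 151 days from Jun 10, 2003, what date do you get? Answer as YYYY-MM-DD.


Start: 2003-06-10
Subtracting 151 days
Days already passed in June: 10
After going back through June: 141 more days to subtract
May 2003: 31 days, 110 remaining
April 2003: 30 days, 80 remaining
March 2003: 31 days, 49 remaining
February 2003: 28 days, 21 remaining
Result: 2003-01-10

2003-01-10


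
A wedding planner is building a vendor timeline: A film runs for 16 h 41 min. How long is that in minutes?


Hours: 16
Minutes: 41
Convert hours to minutes: 16 x 60 = 960
Add remaining minutes: 960 + 41 = 1001

1001


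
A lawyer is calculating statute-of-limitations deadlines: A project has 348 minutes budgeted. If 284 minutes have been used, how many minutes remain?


Total budget: 348 minutes
Time used: 284 minutes
Remaining: 348 - 284 = 64 minutes
Percent used: 81.6%
Percent remaining: 18.4%

64


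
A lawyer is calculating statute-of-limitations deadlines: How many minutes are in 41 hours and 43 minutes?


Hours: 41
Extra minutes: 43
Minutes per hour: 60
Hours to minutes: 41 x 60 = 2460
Total: 2460 + 43 = 2503

2503


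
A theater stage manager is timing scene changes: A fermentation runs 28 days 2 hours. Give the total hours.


Days: 28
Extra hours: 2
Hours per day: 24
Days to hours: 28 x 24 = 672
Total: 672 + 2 = 674

674


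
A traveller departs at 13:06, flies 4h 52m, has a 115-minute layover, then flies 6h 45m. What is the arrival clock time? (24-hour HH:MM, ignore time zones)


Depart: 13:06
Leg 1: +292 min -> 17:58
Layover: +115 min -> 19:53
Leg 2: +405 min -> 02:38
Total travel: 812 minutes = 13h 32m
Arrival: 02:38

02:38


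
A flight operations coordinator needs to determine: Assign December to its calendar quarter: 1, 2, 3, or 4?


Month: December (month 12)
Q1: January-March (months 1-3)
Q2: April-June (months 4-6)
Q3: July-September (months 7-9)
Q4: October-December (months 10-12)
Month 12 falls in Q4

4


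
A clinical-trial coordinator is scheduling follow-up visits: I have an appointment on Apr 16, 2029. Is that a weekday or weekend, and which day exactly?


Date: 2029-04-16
January 1, 2029 is a Monday
Day of year: 106
Offset from Jan 1: 105 days
105 mod 7 = 0
Result: Monday

Monday


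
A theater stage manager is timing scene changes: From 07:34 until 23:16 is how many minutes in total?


Start time: 07:34 = 454 minutes from midnight
End time: 23:16 = 1396 minutes from midnight
Difference: 1396 - 454 = 942 minutes
That is 15 hours and 42 minutes

942


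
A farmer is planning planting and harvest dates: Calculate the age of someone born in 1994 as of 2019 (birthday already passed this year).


Birth year: 1994
Current year: 2019
Age = current year - birth year
Age = 2019 - 1994 = 25

25


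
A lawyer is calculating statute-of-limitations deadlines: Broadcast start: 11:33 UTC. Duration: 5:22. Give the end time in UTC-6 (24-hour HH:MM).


Start: 11:33 in UTC
Step 1 - add duration:
  minutes: 33 + 22 = 55
  hours: 11 + 5 + 0 = 16
  end in UTC: 16:55
Step 2 - convert UTC -> UTC-6:
  offset difference: -6 - (0) = -6 hours
  16 + (-6) = 10 -> mod 24 = 10
Result: 10:55 in UTC-6

10:55


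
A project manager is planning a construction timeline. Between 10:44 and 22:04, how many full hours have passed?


Start: 10:44
End: 22:04
Hour difference: 22 - 10 = 12 hours
Minute difference: 4 - 44 = -40 minutes
Total minutes: 680
Complete hours: 680 / 60 = 11 (remainder 20)

11


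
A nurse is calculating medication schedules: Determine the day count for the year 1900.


Year: 1900
Check leap year rules:
Divisible by 4? Yes
Divisible by 100? Yes
Divisible by 400? No
1900 is not a leap year
Days: 365

365


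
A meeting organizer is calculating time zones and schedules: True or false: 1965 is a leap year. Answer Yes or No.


Year: 1965
Divisible by 4? 1965 / 4 = 491.25 -> No
Not divisible by 4, so NOT a leap year

No


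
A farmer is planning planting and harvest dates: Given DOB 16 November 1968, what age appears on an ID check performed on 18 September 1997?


Birth: 1968-11-16
Reference: 1997-09-18
Year difference: 1997 - 1968 = 29
Has birthday (11-16) occurred by 09-18? No
Birthday not yet reached this year -> subtract 1
Age in full years: 28

28


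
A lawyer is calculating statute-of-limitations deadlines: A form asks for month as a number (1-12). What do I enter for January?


Calendar month order:
1. January <--
2. February
January is month number 1

1


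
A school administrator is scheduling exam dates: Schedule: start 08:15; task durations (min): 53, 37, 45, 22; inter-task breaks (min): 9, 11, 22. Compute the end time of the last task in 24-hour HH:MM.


Start: 08:15 = 495 min from midnight
  after task 1 (53 min): 09:08
  after break (9 min): 09:17
  after task 2 (37 min): 09:54
  after break (11 min): 10:05
  after task 3 (45 min): 10:50
  after break (22 min): 11:12
  after task 4 (22 min): 11:34
Total elapsed: 199 minutes
End time: 11:34

11:34


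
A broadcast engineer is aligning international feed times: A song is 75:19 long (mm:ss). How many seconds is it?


Minutes: 75
Extra seconds: 19
Seconds per minute: 60
Minutes to seconds: 75 x 60 = 4500
Total: 4500 + 19 = 4519

4519


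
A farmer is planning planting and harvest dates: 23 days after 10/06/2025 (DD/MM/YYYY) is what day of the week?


Start: 2025-06-10 (Tuesday)
Step 1 - find target date: add 23 days
  2025-06-10 + 23 days = 2025-07-03
Step 2 - day of week:
  23 mod 7 = 2
  Tuesday + 2 days -> Thursday
Result: Thursday (2025-07-03)

Thursday
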